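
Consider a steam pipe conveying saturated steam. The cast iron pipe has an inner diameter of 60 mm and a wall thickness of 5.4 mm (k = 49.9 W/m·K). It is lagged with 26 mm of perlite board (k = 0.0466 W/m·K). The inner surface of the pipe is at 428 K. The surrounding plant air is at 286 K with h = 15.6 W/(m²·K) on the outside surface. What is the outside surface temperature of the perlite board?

T ≈ 298 K

For a radial system each layer contributes R = ln(r_out/r_in)/(2πkL); films add R = 1/(hA).
R_cast iron pipe wall = ln(35.4/30)/(2π×49.9×1) = 5.279×10^-4 K/W
R_perlite board = ln(61.4/35.4)/(2π×0.0466×1) = 1.881 K/W
R_outer film = 1/(h_o·2πr_oL) = 1/(15.6×2π×0.0614×1) = 0.1662 K/W
R_total = 2.048 K/W
Q = ΔT/R_total = 142/2.048
Q = 69.4 W/m
T_interface = T_inner − Q·ΣR(inner→interface) = 428 − 69.4×1.881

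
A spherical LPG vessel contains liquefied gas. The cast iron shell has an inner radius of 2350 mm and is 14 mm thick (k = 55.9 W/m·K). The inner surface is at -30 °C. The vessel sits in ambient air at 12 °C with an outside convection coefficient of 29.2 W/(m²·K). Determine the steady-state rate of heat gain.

Q ≈ 85500 W

Radial (spherical) resistances in series:
R_cast iron shell = (1/2.35 − 1/2.364)/(4π×55.9) = 3.587×10^-6 K/W
R_outer film = 1/(h·4πr_o²) = 1/(29.2×4π×2.364²) = 4.877×10^-4 K/W
R_total = 4.912×10^-4 K/W
Q = ΔT/R_total = 42/4.912×10^-4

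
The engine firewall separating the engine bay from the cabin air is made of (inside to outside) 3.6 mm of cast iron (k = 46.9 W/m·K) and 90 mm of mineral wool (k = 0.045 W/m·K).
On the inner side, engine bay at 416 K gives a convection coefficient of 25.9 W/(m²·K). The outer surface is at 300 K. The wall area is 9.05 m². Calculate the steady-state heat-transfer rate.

Q ≈ 515 W

Treating each layer as a thermal resistance in series:
R_inner film = 1/(h_i·A) = 1/(25.9×9.05) = 0.004266 K/W
R_cast iron = L/(kA) = 0.0036/(46.9×9.05) = 8.482×10^-6 K/W
R_mineral wool = L/(kA) = 0.09/(0.045×9.05) = 0.221 K/W
R_total = 0.2253 K/W
Q = ΔT / R_total = 116 / 0.2253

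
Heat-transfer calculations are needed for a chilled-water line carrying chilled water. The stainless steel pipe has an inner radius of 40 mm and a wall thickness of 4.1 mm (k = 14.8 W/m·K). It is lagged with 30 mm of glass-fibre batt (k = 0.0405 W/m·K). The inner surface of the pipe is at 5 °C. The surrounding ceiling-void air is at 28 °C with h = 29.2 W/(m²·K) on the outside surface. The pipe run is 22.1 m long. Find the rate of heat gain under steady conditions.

Q ≈ 240 W

Cylindrical conduction, so R = ln(r₂/r₁)/(2πkL) per layer, in series:
R_stainless steel pipe wall = ln(44.1/40)/(2π×14.8×22.1) = 4.748×10^-5 K/W
R_glass-fibre batt = ln(74.1/44.1)/(2π×0.0405×22.1) = 0.09228 K/W
R_outer film = 1/(h_o·2πr_oL) = 1/(29.2×2π×0.0741×22.1) = 0.003328 K/W
R_total = 0.09565 K/W
Q = ΔT/R_total = 23/0.09565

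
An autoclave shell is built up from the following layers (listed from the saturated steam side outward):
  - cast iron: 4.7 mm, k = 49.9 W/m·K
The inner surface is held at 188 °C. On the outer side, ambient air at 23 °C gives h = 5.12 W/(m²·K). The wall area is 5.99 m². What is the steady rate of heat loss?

Q ≈ 5060 W

Thermal resistances in series:
R_cast iron = L/(kA) = 0.0047/(49.9×5.99) = 1.572×10^-5 K/W
R_outer film = 1/(h_o·A) = 1/(5.12×5.99) = 0.03261 K/W
R_total = 0.03262 K/W
Q = ΔT / R_total = 165 / 0.03262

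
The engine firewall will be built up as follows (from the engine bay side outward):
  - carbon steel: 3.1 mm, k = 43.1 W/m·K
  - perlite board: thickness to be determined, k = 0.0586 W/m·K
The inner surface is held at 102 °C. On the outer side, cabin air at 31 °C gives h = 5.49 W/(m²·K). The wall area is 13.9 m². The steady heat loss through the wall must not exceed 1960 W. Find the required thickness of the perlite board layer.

Series thermal resistances:
R_carbon steel = L/(kA) = 0.0031/(43.1×13.9) = 5.175×10^-6 K/W
R_outer film = 1/(h_o·A) = 1/(5.49×13.9) = 0.0131 K/W
Sum of the known resistances R_other = 0.01311 K/W
Required total resistance R_tot = ΔT/Q_allow = 71/1960 = 0.03622 K/W
R_perlite board = R_tot − R_other = 0.02312 K/W
L = R·k·A = 0.02312×0.0586×13.9

L ≈ 18.8 mm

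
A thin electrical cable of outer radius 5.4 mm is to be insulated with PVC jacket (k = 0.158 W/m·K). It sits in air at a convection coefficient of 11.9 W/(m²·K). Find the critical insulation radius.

r_cr ≈ 13.3 mm

For a cylinder r_cr = k/h = 0.158/11.9
r_cr = 13.3 mm; since the bare radius (5.4 mm) is below r_cr, adding a thin layer of insulation will *increase* heat loss.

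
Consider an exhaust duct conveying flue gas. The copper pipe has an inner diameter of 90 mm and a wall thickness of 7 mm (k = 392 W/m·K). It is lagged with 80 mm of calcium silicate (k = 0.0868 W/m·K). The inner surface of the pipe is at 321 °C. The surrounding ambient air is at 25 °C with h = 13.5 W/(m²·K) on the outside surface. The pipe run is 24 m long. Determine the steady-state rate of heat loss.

For a radial system each layer contributes R = ln(r_out/r_in)/(2πkL); films add R = 1/(hA).
R_copper pipe wall = ln(52/45)/(2π×392×24) = 2.446×10^-6 K/W
R_calcium silicate = ln(132/52)/(2π×0.0868×24) = 0.07117 K/W
R_outer film = 1/(h_o·2πr_oL) = 1/(13.5×2π×0.132×24) = 0.003721 K/W
R_total = 0.07489 K/W
Q = ΔT/R_total = 296/0.07489

Q ≈ 3950 W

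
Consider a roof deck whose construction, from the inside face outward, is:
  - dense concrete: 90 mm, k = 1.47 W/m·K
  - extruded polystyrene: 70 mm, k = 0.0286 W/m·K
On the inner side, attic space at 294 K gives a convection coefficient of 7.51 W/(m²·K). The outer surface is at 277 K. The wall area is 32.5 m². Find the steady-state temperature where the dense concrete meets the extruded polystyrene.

T ≈ 293 K

Thermal resistances in series:
R_inner film = 1/(h_i·A) = 1/(7.51×32.5) = 0.004097 K/W
R_dense concrete = L/(kA) = 0.09/(1.47×32.5) = 0.001884 K/W
R_extruded polystyrene = L/(kA) = 0.07/(0.0286×32.5) = 0.07531 K/W
R_total = 0.08129 K/W;  Q = ΔT/R_total = 17/0.08129 = 209.1 W
T_interface = T_inner − Q·ΣR(inner→interface) = 294 − 209×0.005981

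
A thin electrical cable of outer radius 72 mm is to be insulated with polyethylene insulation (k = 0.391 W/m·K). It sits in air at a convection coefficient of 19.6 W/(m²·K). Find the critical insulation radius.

For a cylinder r_cr = k/h = 0.391/19.6
r_cr = 19.9 mm; since the bare radius (72 mm) is above r_cr, any added insulation will reduce heat loss.

r_cr ≈ 19.9 mm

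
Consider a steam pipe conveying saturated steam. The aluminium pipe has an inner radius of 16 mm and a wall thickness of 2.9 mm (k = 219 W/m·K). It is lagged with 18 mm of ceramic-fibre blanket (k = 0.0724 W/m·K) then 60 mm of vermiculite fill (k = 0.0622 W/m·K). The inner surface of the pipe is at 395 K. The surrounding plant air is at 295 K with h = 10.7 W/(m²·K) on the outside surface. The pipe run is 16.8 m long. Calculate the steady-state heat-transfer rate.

Radial resistances (cylindrical: R_cond = ln(r_o/r_i)/(2πkL), R_conv = 1/(h·2πrL)):
R_aluminium pipe wall = ln(18.9/16)/(2π×219×16.8) = 7.206×10^-6 K/W
R_ceramic-fibre blanket = ln(36.9/18.9)/(2π×0.0724×16.8) = 0.08754 K/W
R_vermiculite fill = ln(96.9/36.9)/(2π×0.0622×16.8) = 0.147 K/W
R_outer film = 1/(h_o·2πr_oL) = 1/(10.7×2π×0.0969×16.8) = 0.009137 K/W
R_total = 0.2437 K/W
Q = ΔT/R_total = 100/0.2437

Q ≈ 410 W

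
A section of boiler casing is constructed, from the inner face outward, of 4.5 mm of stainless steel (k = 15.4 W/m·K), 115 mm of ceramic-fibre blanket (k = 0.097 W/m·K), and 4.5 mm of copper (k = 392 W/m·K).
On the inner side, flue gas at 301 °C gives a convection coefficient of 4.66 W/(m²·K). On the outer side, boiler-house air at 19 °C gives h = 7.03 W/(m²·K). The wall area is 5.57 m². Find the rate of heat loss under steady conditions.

Treating each layer as a thermal resistance in series:
R_inner film = 1/(h_i·A) = 1/(4.66×5.57) = 0.03853 K/W
R_stainless steel = L/(kA) = 0.0045/(15.4×5.57) = 5.246×10^-5 K/W
R_ceramic-fibre blanket = L/(kA) = 0.115/(0.097×5.57) = 0.2128 K/W
R_copper = L/(kA) = 0.0045/(392×5.57) = 2.061×10^-6 K/W
R_outer film = 1/(h_o·A) = 1/(7.03×5.57) = 0.02554 K/W
R_total = 0.277 K/W
Q = ΔT / R_total = 282 / 0.277

Q ≈ 1020 W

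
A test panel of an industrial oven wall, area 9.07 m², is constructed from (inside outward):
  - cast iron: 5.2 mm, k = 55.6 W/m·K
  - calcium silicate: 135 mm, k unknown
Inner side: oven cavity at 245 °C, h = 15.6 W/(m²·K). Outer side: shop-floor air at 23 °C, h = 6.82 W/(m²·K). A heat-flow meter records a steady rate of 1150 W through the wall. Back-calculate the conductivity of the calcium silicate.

Model the wall as resistances in series:
R_inner film = 1/(h_i·A) = 1/(15.6×9.07) = 0.007068 K/W
R_cast iron = L/(kA) = 0.0052/(55.6×9.07) = 1.031×10^-5 K/W
R_outer film = 1/(h_o·A) = 1/(6.82×9.07) = 0.01617 K/W
Sum of known resistances R_other = 0.02324 K/W
Total R = ΔT/Q = 222/1150 = 0.193 K/W
R_calcium silicate = R_total − R_other = 0.1698 K/W
k = L/(R·A) = 0.135/(0.1698×9.07)

k ≈ 0.0877 W/(m·K)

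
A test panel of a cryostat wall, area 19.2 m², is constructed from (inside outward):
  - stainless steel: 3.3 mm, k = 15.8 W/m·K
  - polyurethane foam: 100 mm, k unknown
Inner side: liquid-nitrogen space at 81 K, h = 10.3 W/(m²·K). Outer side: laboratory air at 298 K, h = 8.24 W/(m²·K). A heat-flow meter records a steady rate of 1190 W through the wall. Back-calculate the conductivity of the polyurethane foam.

k ≈ 0.0305 W/(m·K)

Treating each layer as a thermal resistance in series:
R_inner film = 1/(h_i·A) = 1/(10.3×19.2) = 0.005057 K/W
R_stainless steel = L/(kA) = 0.0033/(15.8×19.2) = 1.088×10^-5 K/W
R_outer film = 1/(h_o·A) = 1/(8.24×19.2) = 0.006321 K/W
Sum of known resistances R_other = 0.01139 K/W
Total R = ΔT/Q = 217/1190 = 0.1824 K/W
R_polyurethane foam = R_total − R_other = 0.171 K/W
k = L/(R·A) = 0.1/(0.171×19.2)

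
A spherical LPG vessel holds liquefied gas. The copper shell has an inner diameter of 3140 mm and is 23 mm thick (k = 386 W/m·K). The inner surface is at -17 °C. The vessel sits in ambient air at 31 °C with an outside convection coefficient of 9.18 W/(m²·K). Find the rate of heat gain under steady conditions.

Q ≈ 14000 W

Each spherical layer contributes R = (1/r_i − 1/r_o)/(4πk):
R_copper shell = (1/1.57 − 1/1.593)/(4π×386) = 1.896×10^-6 K/W
R_outer film = 1/(h·4πr_o²) = 1/(9.18×4π×1.593²) = 0.003416 K/W
R_total = 0.003418 K/W
Q = ΔT/R_total = 48/0.003418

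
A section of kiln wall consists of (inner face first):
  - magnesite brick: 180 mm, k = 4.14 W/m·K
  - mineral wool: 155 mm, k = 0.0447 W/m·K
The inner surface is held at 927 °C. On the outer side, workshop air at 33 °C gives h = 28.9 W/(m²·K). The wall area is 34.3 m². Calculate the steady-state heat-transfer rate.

Q ≈ 8650 W

Model the wall as resistances in series:
R_magnesite brick = L/(kA) = 0.18/(4.14×34.3) = 0.001268 K/W
R_mineral wool = L/(kA) = 0.155/(0.0447×34.3) = 0.1011 K/W
R_outer film = 1/(h_o·A) = 1/(28.9×34.3) = 0.001009 K/W
R_total = 0.1034 K/W
Q = ΔT / R_total = 894 / 0.1034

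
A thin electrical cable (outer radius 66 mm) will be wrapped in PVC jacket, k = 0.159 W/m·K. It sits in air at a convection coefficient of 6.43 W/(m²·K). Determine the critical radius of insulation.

r_cr ≈ 24.7 mm

For a cylinder r_cr = k/h = 0.159/6.43
r_cr = 24.7 mm; since the bare radius (66 mm) is above r_cr, any added insulation will reduce heat loss.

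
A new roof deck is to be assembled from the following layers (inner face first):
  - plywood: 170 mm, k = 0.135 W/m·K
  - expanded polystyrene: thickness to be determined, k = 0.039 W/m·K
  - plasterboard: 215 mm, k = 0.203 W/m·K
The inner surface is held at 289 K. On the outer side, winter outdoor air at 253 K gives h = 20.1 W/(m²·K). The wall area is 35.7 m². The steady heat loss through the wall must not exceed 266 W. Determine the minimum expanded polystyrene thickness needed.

Model the wall as resistances in series:
R_plywood = L/(kA) = 0.17/(0.135×35.7) = 0.03527 K/W
R_plasterboard = L/(kA) = 0.215/(0.203×35.7) = 0.02967 K/W
R_outer film = 1/(h_o·A) = 1/(20.1×35.7) = 0.001394 K/W
Sum of the known resistances R_other = 0.06633 K/W
Required total resistance R_tot = ΔT/Q_allow = 36/266 = 0.1353 K/W
R_expanded polystyrene = R_tot − R_other = 0.069 K/W
L = R·k·A = 0.069×0.039×35.7

L ≈ 96.1 mm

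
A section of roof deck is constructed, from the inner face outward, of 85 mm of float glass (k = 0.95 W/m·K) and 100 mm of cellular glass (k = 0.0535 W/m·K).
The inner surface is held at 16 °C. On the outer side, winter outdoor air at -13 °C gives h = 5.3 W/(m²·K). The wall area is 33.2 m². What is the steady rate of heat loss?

Series thermal resistances:
R_float glass = L/(kA) = 0.085/(0.95×33.2) = 0.002695 K/W
R_cellular glass = L/(kA) = 0.1/(0.0535×33.2) = 0.0563 K/W
R_outer film = 1/(h_o·A) = 1/(5.3×33.2) = 0.005683 K/W
R_total = 0.06468 K/W
Q = ΔT / R_total = 29 / 0.06468

Q ≈ 448 W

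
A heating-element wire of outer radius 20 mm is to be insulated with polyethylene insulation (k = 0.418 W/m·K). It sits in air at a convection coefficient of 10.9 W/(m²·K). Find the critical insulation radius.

For a cylinder r_cr = k/h = 0.418/10.9
r_cr = 38.3 mm; since the bare radius (20 mm) is below r_cr, adding a thin layer of insulation will *increase* heat loss.

r_cr ≈ 38.3 mm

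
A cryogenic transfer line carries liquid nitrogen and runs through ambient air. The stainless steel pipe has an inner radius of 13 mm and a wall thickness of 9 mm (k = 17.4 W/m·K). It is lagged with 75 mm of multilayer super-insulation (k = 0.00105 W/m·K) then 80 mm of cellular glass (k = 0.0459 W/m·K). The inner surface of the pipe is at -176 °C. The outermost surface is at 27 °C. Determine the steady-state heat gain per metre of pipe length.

q′ ≈ 0.894 W/m

Radial resistances (cylindrical: R_cond = ln(r_o/r_i)/(2πkL), R_conv = 1/(h·2πrL)):
R_stainless steel pipe wall = ln(22/13)/(2π×17.4×1) = 0.004812 K/W
R_multilayer super-insulation = ln(97/22)/(2π×0.00105×1) = 224.9 K/W
R_cellular glass = ln(177/97)/(2π×0.0459×1) = 2.085 K/W
R_total = 227 K/W
Q = ΔT/R_total = 203/227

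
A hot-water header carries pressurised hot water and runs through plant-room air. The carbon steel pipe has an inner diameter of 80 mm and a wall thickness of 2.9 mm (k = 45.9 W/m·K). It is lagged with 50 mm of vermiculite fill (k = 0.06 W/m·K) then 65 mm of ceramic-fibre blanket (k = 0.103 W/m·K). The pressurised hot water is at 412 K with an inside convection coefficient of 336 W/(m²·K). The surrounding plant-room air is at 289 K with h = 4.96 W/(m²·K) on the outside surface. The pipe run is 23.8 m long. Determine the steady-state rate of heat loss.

Treating each annulus and film as a series resistance:
R_inner film = 1/(h_i·2πr₁L) = 1/(336×2π×0.04×23.8) = 4.976×10^-4 K/W
R_carbon steel pipe wall = ln(42.9/40)/(2π×45.9×23.8) = 1.02×10^-5 K/W
R_vermiculite fill = ln(92.9/42.9)/(2π×0.06×23.8) = 0.08611 K/W
R_ceramic-fibre blanket = ln(157.9/92.9)/(2π×0.103×23.8) = 0.03444 K/W
R_outer film = 1/(h_o·2πr_oL) = 1/(4.96×2π×0.1579×23.8) = 0.008538 K/W
R_total = 0.1296 K/W
Q = ΔT/R_total = 123/0.1296

Q ≈ 949 W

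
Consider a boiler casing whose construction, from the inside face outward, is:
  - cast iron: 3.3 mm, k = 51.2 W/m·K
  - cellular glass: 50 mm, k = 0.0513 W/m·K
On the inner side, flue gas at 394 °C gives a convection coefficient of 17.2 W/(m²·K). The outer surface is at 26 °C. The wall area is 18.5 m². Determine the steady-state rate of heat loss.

Q ≈ 6590 W

Series thermal resistances:
R_inner film = 1/(h_i·A) = 1/(17.2×18.5) = 0.003143 K/W
R_cast iron = L/(kA) = 0.0033/(51.2×18.5) = 3.484×10^-6 K/W
R_cellular glass = L/(kA) = 0.05/(0.0513×18.5) = 0.05268 K/W
R_total = 0.05583 K/W
Q = ΔT / R_total = 368 / 0.05583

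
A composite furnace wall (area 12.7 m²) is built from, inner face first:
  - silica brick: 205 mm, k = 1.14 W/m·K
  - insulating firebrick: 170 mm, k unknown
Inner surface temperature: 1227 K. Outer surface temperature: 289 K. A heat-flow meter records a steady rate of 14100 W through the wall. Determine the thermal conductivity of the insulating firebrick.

k ≈ 0.256 W/(m·K)

Series thermal resistances:
R_silica brick = L/(kA) = 0.205/(1.14×12.7) = 0.01416 K/W
Sum of known resistances R_other = 0.01416 K/W
Total R = ΔT/Q = 938/14100 = 0.06652 K/W
R_insulating firebrick = R_total − R_other = 0.05237 K/W
k = L/(R·A) = 0.17/(0.05237×12.7)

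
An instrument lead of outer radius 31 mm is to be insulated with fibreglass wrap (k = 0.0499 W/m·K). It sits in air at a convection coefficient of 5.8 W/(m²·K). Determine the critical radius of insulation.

For a cylinder r_cr = k/h = 0.0499/5.8
r_cr = 8.6 mm; since the bare radius (31 mm) is above r_cr, any added insulation will reduce heat loss.

r_cr ≈ 8.6 mm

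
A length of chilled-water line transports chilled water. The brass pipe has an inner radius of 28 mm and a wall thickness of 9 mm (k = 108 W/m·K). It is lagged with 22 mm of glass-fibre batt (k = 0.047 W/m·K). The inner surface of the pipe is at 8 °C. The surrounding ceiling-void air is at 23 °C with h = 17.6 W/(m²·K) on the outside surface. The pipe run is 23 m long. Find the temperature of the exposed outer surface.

Cylindrical conduction, so R = ln(r₂/r₁)/(2πkL) per layer, in series:
R_brass pipe wall = ln(37/28)/(2π×108×23) = 1.786×10^-5 K/W
R_glass-fibre batt = ln(59/37)/(2π×0.047×23) = 0.0687 K/W
R_outer film = 1/(h_o·2πr_oL) = 1/(17.6×2π×0.059×23) = 0.006664 K/W
R_total = 0.07538 K/W
Q = ΔT/R_total = 15/0.07538
Q = 199 W
T_interface = T_inner + Q·ΣR(inner→interface) = 8 + 199×0.06872

T ≈ 21.7 °C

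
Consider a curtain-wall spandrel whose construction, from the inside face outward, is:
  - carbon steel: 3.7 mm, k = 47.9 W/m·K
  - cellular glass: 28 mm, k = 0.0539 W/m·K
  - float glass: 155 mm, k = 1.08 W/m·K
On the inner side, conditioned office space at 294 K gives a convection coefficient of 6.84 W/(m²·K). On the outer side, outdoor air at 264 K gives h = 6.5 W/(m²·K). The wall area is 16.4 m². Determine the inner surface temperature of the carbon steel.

T ≈ 289 K

Thermal resistances in series:
R_inner film = 1/(h_i·A) = 1/(6.84×16.4) = 0.008915 K/W
R_carbon steel = L/(kA) = 0.0037/(47.9×16.4) = 4.71×10^-6 K/W
R_cellular glass = L/(kA) = 0.028/(0.0539×16.4) = 0.03168 K/W
R_float glass = L/(kA) = 0.155/(1.08×16.4) = 0.008751 K/W
R_outer film = 1/(h_o·A) = 1/(6.5×16.4) = 0.009381 K/W
R_total = 0.05873 K/W;  Q = ΔT/R_total = 30/0.05873 = 510.8 W
T_interface = T_inner − Q·ΣR(inner→interface) = 294 − 511×0.008915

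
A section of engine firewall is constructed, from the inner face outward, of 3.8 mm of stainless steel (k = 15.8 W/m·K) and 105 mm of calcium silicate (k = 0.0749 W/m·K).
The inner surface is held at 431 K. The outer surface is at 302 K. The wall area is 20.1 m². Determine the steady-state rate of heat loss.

Q ≈ 1850 W

Treating each layer as a thermal resistance in series:
R_stainless steel = L/(kA) = 0.0038/(15.8×20.1) = 1.197×10^-5 K/W
R_calcium silicate = L/(kA) = 0.105/(0.0749×20.1) = 0.06974 K/W
R_total = 0.06976 K/W
Q = ΔT / R_total = 129 / 0.06976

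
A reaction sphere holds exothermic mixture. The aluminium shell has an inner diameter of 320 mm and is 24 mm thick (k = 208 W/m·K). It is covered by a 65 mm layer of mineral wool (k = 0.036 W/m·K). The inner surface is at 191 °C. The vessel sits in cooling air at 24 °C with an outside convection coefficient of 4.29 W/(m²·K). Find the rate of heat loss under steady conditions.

Each spherical layer contributes R = (1/r_i − 1/r_o)/(4πk):
R_aluminium shell = (1/0.16 − 1/0.184)/(4π×208) = 3.119×10^-4 K/W
R_mineral wool = (1/0.184 − 1/0.249)/(4π×0.036) = 3.136 K/W
R_outer film = 1/(h·4πr_o²) = 1/(4.29×4π×0.249²) = 0.2992 K/W
R_total = 3.436 K/W
Q = ΔT/R_total = 167/3.436

Q ≈ 48.6 W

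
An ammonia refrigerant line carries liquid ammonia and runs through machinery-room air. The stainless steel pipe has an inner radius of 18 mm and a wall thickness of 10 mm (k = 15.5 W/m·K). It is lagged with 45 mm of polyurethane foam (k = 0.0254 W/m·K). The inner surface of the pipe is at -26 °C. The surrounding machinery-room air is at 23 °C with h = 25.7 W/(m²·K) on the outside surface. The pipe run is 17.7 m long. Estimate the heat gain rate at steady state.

Treating each annulus and film as a series resistance:
R_stainless steel pipe wall = ln(28/18)/(2π×15.5×17.7) = 2.563×10^-4 K/W
R_polyurethane foam = ln(73/28)/(2π×0.0254×17.7) = 0.3392 K/W
R_outer film = 1/(h_o·2πr_oL) = 1/(25.7×2π×0.073×17.7) = 0.004793 K/W
R_total = 0.3443 K/W
Q = ΔT/R_total = 49/0.3443

Q ≈ 142 W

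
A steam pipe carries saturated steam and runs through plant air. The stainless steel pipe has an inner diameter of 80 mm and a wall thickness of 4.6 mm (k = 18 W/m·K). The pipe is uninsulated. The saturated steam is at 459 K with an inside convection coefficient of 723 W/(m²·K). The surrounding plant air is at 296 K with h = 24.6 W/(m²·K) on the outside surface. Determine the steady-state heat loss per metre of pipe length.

Treating each annulus and film as a series resistance:
R_inner film = 1/(h_i·2πr₁L) = 1/(723×2π×0.04×1) = 0.005503 K/W
R_stainless steel pipe wall = ln(44.6/40)/(2π×18×1) = 9.625×10^-4 K/W
R_outer film = 1/(h_o·2πr_oL) = 1/(24.6×2π×0.0446×1) = 0.1451 K/W
R_total = 0.1515 K/W
Q = ΔT/R_total = 163/0.1515

q′ ≈ 1080 W/m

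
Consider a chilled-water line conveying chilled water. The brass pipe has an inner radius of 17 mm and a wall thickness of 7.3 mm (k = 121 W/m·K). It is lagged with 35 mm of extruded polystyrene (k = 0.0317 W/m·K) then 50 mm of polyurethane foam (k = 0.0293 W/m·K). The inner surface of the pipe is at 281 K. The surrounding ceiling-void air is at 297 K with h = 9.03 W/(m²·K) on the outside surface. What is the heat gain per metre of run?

Cylindrical conduction, so R = ln(r₂/r₁)/(2πkL) per layer, in series:
R_brass pipe wall = ln(24.3/17)/(2π×121×1) = 4.699×10^-4 K/W
R_extruded polystyrene = ln(59.3/24.3)/(2π×0.0317×1) = 4.479 K/W
R_polyurethane foam = ln(109.3/59.3)/(2π×0.0293×1) = 3.322 K/W
R_outer film = 1/(h_o·2πr_oL) = 1/(9.03×2π×0.1093×1) = 0.1613 K/W
R_total = 7.962 K/W
Q = ΔT/R_total = 16/7.962

q′ ≈ 2.01 W/m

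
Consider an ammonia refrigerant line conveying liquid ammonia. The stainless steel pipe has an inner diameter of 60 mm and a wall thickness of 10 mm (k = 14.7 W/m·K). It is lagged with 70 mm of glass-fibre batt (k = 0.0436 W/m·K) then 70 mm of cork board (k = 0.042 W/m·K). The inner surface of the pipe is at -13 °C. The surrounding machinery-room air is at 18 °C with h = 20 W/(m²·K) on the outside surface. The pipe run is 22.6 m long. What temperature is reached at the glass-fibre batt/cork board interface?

Cylindrical conduction, so R = ln(r₂/r₁)/(2πkL) per layer, in series:
R_stainless steel pipe wall = ln(40/30)/(2π×14.7×22.6) = 1.378×10^-4 K/W
R_glass-fibre batt = ln(110/40)/(2π×0.0436×22.6) = 0.1634 K/W
R_cork board = ln(180/110)/(2π×0.042×22.6) = 0.08257 K/W
R_outer film = 1/(h_o·2πr_oL) = 1/(20×2π×0.18×22.6) = 0.001956 K/W
R_total = 0.2481 K/W
Q = ΔT/R_total = 31/0.2481
Q = 125 W
T_interface = T_inner + Q·ΣR(inner→interface) = -13 + 125×0.1635

T ≈ 7.44 °C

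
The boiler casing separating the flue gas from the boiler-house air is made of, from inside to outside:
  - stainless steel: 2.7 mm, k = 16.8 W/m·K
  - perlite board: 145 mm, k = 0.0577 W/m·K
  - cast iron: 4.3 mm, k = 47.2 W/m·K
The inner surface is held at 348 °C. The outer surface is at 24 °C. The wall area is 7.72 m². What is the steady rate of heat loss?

Q ≈ 995 W

Model the wall as resistances in series:
R_stainless steel = L/(kA) = 0.0027/(16.8×7.72) = 2.082×10^-5 K/W
R_perlite board = L/(kA) = 0.145/(0.0577×7.72) = 0.3255 K/W
R_cast iron = L/(kA) = 0.0043/(47.2×7.72) = 1.18×10^-5 K/W
R_total = 0.3256 K/W
Q = ΔT / R_total = 324 / 0.3256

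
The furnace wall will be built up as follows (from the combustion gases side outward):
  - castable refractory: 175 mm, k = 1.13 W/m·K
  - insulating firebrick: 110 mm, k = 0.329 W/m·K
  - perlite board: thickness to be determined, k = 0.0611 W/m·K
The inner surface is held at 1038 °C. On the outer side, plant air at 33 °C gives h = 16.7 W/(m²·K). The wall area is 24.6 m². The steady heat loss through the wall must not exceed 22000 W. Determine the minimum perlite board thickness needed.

L ≈ 35.1 mm

Model the wall as resistances in series:
R_castable refractory = L/(kA) = 0.175/(1.13×24.6) = 0.006295 K/W
R_insulating firebrick = L/(kA) = 0.11/(0.329×24.6) = 0.01359 K/W
R_outer film = 1/(h_o·A) = 1/(16.7×24.6) = 0.002434 K/W
Sum of the known resistances R_other = 0.02232 K/W
Required total resistance R_tot = ΔT/Q_allow = 1005/22000 = 0.04568 K/W
R_perlite board = R_tot − R_other = 0.02336 K/W
L = R·k·A = 0.02336×0.0611×24.6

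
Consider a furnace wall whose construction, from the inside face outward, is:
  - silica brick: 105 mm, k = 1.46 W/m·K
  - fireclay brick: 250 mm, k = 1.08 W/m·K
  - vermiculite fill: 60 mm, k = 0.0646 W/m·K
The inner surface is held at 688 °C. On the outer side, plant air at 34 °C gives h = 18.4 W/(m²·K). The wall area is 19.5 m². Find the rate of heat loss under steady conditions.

Q ≈ 9910 W

Model the wall as resistances in series:
R_silica brick = L/(kA) = 0.105/(1.46×19.5) = 0.003688 K/W
R_fireclay brick = L/(kA) = 0.25/(1.08×19.5) = 0.01187 K/W
R_vermiculite fill = L/(kA) = 0.06/(0.0646×19.5) = 0.04763 K/W
R_outer film = 1/(h_o·A) = 1/(18.4×19.5) = 0.002787 K/W
R_total = 0.06598 K/W
Q = ΔT / R_total = 654 / 0.06598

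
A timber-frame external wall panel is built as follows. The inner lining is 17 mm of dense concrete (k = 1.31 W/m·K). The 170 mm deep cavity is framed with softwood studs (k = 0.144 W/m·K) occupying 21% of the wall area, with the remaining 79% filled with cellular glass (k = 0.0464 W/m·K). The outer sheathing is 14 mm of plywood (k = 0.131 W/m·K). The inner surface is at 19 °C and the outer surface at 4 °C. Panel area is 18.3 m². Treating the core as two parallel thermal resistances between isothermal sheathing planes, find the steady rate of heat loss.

Sheathing layers in series; stud and cavity paths in parallel between them.
R_inner = 0.017/(1.31×18.3) = 7.091×10^-4 K/W
R_stud  = 0.17/(0.144×0.21×18.3) = 0.3072 K/W
R_cav   = 0.17/(0.0464×0.79×18.3) = 0.2534 K/W
1/R_core = 1/R_stud + 1/R_cav → R_core = 0.1389 K/W
R_outer = 0.014/(0.131×18.3) = 0.00584 K/W
R_total = 0.1454 K/W
Q = ΔT/R_total = 15/0.1454

Q ≈ 103 W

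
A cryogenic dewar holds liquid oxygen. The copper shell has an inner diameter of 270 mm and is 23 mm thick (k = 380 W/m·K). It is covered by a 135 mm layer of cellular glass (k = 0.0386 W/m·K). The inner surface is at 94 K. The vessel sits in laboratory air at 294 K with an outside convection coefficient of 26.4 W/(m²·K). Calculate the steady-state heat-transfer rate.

For a spherical shell R = (1/r₁ − 1/r₂)/(4πk); film R = 1/(h·4πr²). In series:
R_copper shell = (1/0.135 − 1/0.158)/(4π×380) = 2.258×10^-4 K/W
R_cellular glass = (1/0.158 − 1/0.293)/(4π×0.0386) = 6.012 K/W
R_outer film = 1/(h·4πr_o²) = 1/(26.4×4π×0.293²) = 0.03511 K/W
R_total = 6.047 K/W
Q = ΔT/R_total = 200/6.047

Q ≈ 33.1 W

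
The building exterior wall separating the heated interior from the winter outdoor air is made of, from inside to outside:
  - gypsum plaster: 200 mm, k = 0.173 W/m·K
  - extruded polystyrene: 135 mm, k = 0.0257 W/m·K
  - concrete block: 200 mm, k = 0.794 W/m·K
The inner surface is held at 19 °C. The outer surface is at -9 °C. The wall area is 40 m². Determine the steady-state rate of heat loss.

Series thermal resistances:
R_gypsum plaster = L/(kA) = 0.2/(0.173×40) = 0.0289 K/W
R_extruded polystyrene = L/(kA) = 0.135/(0.0257×40) = 0.1313 K/W
R_concrete block = L/(kA) = 0.2/(0.794×40) = 0.006297 K/W
R_total = 0.1665 K/W
Q = ΔT / R_total = 28 / 0.1665

Q ≈ 168 W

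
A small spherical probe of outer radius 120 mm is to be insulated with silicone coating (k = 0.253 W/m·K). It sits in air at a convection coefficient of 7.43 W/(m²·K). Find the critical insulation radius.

For a sphere r_cr = 2k/h = 2×0.253/7.43
r_cr = 68.1 mm; since the bare radius (120 mm) is above r_cr, any added insulation will reduce heat loss.

r_cr ≈ 68.1 mm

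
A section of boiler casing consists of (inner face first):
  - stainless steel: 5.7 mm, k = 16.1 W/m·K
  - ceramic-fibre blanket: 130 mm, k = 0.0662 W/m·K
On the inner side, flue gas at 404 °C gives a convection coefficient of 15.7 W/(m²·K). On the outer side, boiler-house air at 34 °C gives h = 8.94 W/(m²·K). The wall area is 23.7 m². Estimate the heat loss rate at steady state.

Q ≈ 4100 W

Series thermal resistances:
R_inner film = 1/(h_i·A) = 1/(15.7×23.7) = 0.002688 K/W
R_stainless steel = L/(kA) = 0.0057/(16.1×23.7) = 1.494×10^-5 K/W
R_ceramic-fibre blanket = L/(kA) = 0.13/(0.0662×23.7) = 0.08286 K/W
R_outer film = 1/(h_o·A) = 1/(8.94×23.7) = 0.00472 K/W
R_total = 0.09028 K/W
Q = ΔT / R_total = 370 / 0.09028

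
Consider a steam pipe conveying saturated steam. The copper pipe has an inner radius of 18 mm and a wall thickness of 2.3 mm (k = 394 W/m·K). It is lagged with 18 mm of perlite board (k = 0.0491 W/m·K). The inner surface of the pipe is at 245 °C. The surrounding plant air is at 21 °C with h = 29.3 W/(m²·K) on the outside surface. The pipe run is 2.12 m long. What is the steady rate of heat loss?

For a radial system each layer contributes R = ln(r_out/r_in)/(2πkL); films add R = 1/(hA).
R_copper pipe wall = ln(20.3/18)/(2π×394×2.12) = 2.291×10^-5 K/W
R_perlite board = ln(38.3/20.3)/(2π×0.0491×2.12) = 0.9706 K/W
R_outer film = 1/(h_o·2πr_oL) = 1/(29.3×2π×0.0383×2.12) = 0.0669 K/W
R_total = 1.038 K/W
Q = ΔT/R_total = 224/1.038

Q ≈ 216 W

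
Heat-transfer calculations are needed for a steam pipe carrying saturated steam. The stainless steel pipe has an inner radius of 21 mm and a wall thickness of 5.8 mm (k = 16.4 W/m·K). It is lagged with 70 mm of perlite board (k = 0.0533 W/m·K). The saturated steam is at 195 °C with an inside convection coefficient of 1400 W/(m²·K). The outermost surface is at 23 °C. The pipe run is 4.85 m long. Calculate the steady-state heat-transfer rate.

For a radial system each layer contributes R = ln(r_out/r_in)/(2πkL); films add R = 1/(hA).
R_inner film = 1/(h_i·2πr₁L) = 1/(1400×2π×0.021×4.85) = 0.001116 K/W
R_stainless steel pipe wall = ln(26.8/21)/(2π×16.4×4.85) = 4.88×10^-4 K/W
R_perlite board = ln(96.8/26.8)/(2π×0.0533×4.85) = 0.7907 K/W
R_total = 0.7923 K/W
Q = ΔT/R_total = 172/0.7923

Q ≈ 217 W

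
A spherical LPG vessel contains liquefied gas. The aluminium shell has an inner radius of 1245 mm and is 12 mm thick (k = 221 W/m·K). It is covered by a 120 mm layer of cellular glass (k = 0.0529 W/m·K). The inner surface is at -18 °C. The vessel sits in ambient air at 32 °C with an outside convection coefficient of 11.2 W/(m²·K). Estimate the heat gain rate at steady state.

Q ≈ 463 W

For a spherical shell R = (1/r₁ − 1/r₂)/(4πk); film R = 1/(h·4πr²). In series:
R_aluminium shell = (1/1.245 − 1/1.257)/(4π×221) = 2.761×10^-6 K/W
R_cellular glass = (1/1.257 − 1/1.377)/(4π×0.0529) = 0.1043 K/W
R_outer film = 1/(h·4πr_o²) = 1/(11.2×4π×1.377²) = 0.003747 K/W
R_total = 0.108 K/W
Q = ΔT/R_total = 50/0.108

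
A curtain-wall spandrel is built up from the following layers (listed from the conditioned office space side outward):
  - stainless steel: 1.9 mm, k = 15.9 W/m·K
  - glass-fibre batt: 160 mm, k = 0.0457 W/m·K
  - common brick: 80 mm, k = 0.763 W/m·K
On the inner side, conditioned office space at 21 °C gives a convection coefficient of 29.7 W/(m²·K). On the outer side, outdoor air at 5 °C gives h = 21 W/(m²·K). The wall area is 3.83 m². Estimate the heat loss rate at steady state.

Series thermal resistances:
R_inner film = 1/(h_i·A) = 1/(29.7×3.83) = 0.008791 K/W
R_stainless steel = L/(kA) = 0.0019/(15.9×3.83) = 3.12×10^-5 K/W
R_glass-fibre batt = L/(kA) = 0.16/(0.0457×3.83) = 0.9141 K/W
R_common brick = L/(kA) = 0.08/(0.763×3.83) = 0.02738 K/W
R_outer film = 1/(h_o·A) = 1/(21×3.83) = 0.01243 K/W
R_total = 0.9628 K/W
Q = ΔT / R_total = 16 / 0.9628

Q ≈ 16.6 W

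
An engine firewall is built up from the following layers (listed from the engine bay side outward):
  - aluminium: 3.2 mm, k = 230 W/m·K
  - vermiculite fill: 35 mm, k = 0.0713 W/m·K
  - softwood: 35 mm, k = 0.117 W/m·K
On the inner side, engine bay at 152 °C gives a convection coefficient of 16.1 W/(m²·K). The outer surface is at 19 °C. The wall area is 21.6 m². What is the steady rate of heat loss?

Model the wall as resistances in series:
R_inner film = 1/(h_i·A) = 1/(16.1×21.6) = 0.002876 K/W
R_aluminium = L/(kA) = 0.0032/(230×21.6) = 6.441×10^-7 K/W
R_vermiculite fill = L/(kA) = 0.035/(0.0713×21.6) = 0.02273 K/W
R_softwood = L/(kA) = 0.035/(0.117×21.6) = 0.01385 K/W
R_total = 0.03945 K/W
Q = ΔT / R_total = 133 / 0.03945

Q ≈ 3370 W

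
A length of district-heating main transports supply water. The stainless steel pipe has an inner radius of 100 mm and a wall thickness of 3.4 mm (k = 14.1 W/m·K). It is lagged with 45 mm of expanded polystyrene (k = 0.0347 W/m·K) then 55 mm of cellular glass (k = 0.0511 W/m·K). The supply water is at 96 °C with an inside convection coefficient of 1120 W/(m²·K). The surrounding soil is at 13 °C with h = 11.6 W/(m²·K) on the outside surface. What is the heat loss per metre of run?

q′ ≈ 30.6 W/m

Cylindrical conduction, so R = ln(r₂/r₁)/(2πkL) per layer, in series:
R_inner film = 1/(h_i·2πr₁L) = 1/(1120×2π×0.1×1) = 0.001421 K/W
R_stainless steel pipe wall = ln(103.4/100)/(2π×14.1×1) = 3.774×10^-4 K/W
R_expanded polystyrene = ln(148.4/103.4)/(2π×0.0347×1) = 1.657 K/W
R_cellular glass = ln(203.4/148.4)/(2π×0.0511×1) = 0.9819 K/W
R_outer film = 1/(h_o·2πr_oL) = 1/(11.6×2π×0.2034×1) = 0.06745 K/W
R_total = 2.708 K/W
Q = ΔT/R_total = 83/2.708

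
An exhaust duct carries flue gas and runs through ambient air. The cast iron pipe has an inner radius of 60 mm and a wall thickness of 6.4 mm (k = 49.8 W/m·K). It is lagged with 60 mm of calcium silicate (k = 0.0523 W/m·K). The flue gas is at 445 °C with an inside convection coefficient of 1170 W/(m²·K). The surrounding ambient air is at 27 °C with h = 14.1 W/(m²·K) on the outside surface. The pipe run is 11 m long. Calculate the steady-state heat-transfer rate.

Q ≈ 2240 W

Cylindrical conduction, so R = ln(r₂/r₁)/(2πkL) per layer, in series:
R_inner film = 1/(h_i·2πr₁L) = 1/(1170×2π×0.06×11) = 2.061×10^-4 K/W
R_cast iron pipe wall = ln(66.4/60)/(2π×49.8×11) = 2.945×10^-5 K/W
R_calcium silicate = ln(126.4/66.4)/(2π×0.0523×11) = 0.1781 K/W
R_outer film = 1/(h_o·2πr_oL) = 1/(14.1×2π×0.1264×11) = 0.008118 K/W
R_total = 0.1864 K/W
Q = ΔT/R_total = 418/0.1864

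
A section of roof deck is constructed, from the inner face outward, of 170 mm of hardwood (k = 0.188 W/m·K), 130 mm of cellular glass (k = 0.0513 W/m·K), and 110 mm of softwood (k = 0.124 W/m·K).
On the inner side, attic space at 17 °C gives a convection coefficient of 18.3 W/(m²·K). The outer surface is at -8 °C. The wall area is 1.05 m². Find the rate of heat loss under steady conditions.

Using the resistance-network approach (series):
R_inner film = 1/(h_i·A) = 1/(18.3×1.05) = 0.05204 K/W
R_hardwood = L/(kA) = 0.17/(0.188×1.05) = 0.8612 K/W
R_cellular glass = L/(kA) = 0.13/(0.0513×1.05) = 2.413 K/W
R_softwood = L/(kA) = 0.11/(0.124×1.05) = 0.8449 K/W
R_total = 4.172 K/W
Q = ΔT / R_total = 25 / 4.172

Q ≈ 5.99 W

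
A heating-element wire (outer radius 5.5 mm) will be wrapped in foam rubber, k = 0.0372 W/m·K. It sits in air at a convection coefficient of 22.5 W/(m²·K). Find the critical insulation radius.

r_cr ≈ 1.65 mm

For a cylinder r_cr = k/h = 0.0372/22.5
r_cr = 1.65 mm; since the bare radius (5.5 mm) is above r_cr, any added insulation will reduce heat loss.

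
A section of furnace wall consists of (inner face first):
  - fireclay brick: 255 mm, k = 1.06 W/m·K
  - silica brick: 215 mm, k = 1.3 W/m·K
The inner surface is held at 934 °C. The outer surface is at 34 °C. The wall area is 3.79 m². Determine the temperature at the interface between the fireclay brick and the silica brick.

T ≈ 401 °C

Model the wall as resistances in series:
R_fireclay brick = L/(kA) = 0.255/(1.06×3.79) = 0.06347 K/W
R_silica brick = L/(kA) = 0.215/(1.3×3.79) = 0.04364 K/W
R_total = 0.1071 K/W;  Q = ΔT/R_total = 900/0.1071 = 8402 W
T_interface = T_inner − Q·ΣR(inner→interface) = 934 − 8400×0.06347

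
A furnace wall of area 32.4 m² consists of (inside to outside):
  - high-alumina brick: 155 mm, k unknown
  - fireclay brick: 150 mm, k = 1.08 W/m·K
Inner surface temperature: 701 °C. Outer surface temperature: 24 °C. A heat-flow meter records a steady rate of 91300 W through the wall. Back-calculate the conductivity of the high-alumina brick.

k ≈ 1.53 W/(m·K)

Series thermal resistances:
R_fireclay brick = L/(kA) = 0.15/(1.08×32.4) = 0.004287 K/W
Sum of known resistances R_other = 0.004287 K/W
Total R = ΔT/Q = 677/91300 = 0.007415 K/W
R_high-alumina brick = R_total − R_other = 0.003128 K/W
k = L/(R·A) = 0.155/(0.003128×32.4)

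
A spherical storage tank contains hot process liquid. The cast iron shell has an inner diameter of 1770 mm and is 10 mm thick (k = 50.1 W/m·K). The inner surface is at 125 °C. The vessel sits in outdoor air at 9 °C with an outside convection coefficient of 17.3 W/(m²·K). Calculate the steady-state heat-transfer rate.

For a spherical shell R = (1/r₁ − 1/r₂)/(4πk); film R = 1/(h·4πr²). In series:
R_cast iron shell = (1/0.885 − 1/0.895)/(4π×50.1) = 2.005×10^-5 K/W
R_outer film = 1/(h·4πr_o²) = 1/(17.3×4π×0.895²) = 0.005742 K/W
R_total = 0.005763 K/W
Q = ΔT/R_total = 116/0.005763

Q ≈ 20100 W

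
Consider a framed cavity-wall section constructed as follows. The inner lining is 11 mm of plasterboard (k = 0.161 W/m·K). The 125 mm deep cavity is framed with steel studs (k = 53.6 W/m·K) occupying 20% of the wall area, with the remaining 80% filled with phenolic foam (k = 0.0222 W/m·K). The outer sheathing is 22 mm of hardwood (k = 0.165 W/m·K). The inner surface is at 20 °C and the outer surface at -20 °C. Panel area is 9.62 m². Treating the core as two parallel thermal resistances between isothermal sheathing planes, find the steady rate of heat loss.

Q ≈ 1800 W

Sheathing layers in series; stud and cavity paths in parallel between them.
R_inner = 0.011/(0.161×9.62) = 0.007102 K/W
R_stud  = 0.125/(53.6×0.2×9.62) = 0.001212 K/W
R_cav   = 0.125/(0.0222×0.8×9.62) = 0.7316 K/W
1/R_core = 1/R_stud + 1/R_cav → R_core = 0.00121 K/W
R_outer = 0.022/(0.165×9.62) = 0.01386 K/W
R_total = 0.02217 K/W
Q = ΔT/R_total = 40/0.02217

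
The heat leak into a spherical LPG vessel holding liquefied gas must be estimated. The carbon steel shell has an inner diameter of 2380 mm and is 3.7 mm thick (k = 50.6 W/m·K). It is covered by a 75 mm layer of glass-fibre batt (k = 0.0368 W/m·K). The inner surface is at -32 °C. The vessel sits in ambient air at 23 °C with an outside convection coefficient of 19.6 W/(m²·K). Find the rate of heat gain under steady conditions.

Q ≈ 502 W

Each spherical layer contributes R = (1/r_i − 1/r_o)/(4πk):
R_carbon steel shell = (1/1.19 − 1/1.1937)/(4π×50.6) = 4.096×10^-6 K/W
R_glass-fibre batt = (1/1.1937 − 1/1.2687)/(4π×0.0368) = 0.1071 K/W
R_outer film = 1/(h·4πr_o²) = 1/(19.6×4π×1.2687²) = 0.002522 K/W
R_total = 0.1096 K/W
Q = ΔT/R_total = 55/0.1096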